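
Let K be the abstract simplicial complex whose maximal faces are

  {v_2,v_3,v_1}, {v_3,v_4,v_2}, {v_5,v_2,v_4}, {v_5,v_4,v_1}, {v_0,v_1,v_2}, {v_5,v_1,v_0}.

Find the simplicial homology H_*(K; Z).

H_0 = Z,  H_1 = Z,  H_2 = 0.

We work with the vertex ordering v_0 < v_1 < v_2 < v_3 < v_4 < v_5. The simplices of K, each written with vertices in increasing order, are:

  0-simplices (6): [v_0], [v_1], [v_2], [v_3], [v_4], [v_5]
  1-simplices (12): [v_0,v_1], [v_0,v_2], [v_0,v_5], [v_1,v_2], [v_1,v_3], [v_1,v_4], [v_1,v_5], [v_2,v_3], [v_2,v_4], [v_2,v_5], [v_3,v_4], [v_4,v_5]
  2-simplices (6): [v_0,v_1,v_2], [v_0,v_1,v_5], [v_1,v_2,v_3], [v_1,v_4,v_5], [v_2,v_3,v_4], [v_2,v_4,v_5]

giving chain groups C_0 ≅ Z^6, C_1 ≅ Z^12, C_2 ≅ Z^6.

∂_1: C_1 → C_0 maps an edge to its endpoints' difference, ∂[p,q] = q − p.
This gives a 6×12 integer matrix of rank 5; reducing to Smith normal form yields diagonal entries (1,1,1,1,1).

∂_2: C_2 → C_1 sends each 2-simplex [p,q,r] to [q,r] − [p,r] + [p,q]. For instance
  ∂[v_1,v_2,v_3] = [v_2,v_3] − [v_1,v_3] + [v_1,v_2],
  ∂[v_0,v_1,v_5] = [v_1,v_5] − [v_0,v_5] + [v_0,v_1].
This gives a 12×6 integer matrix of rank 6; reducing to Smith normal form yields diagonal entries (1,1,1,1,1,1).

Computing H_k = (kernel of ∂_k) / (image of ∂_{k+1}):

  H_0: rank C_0 − rank ∂_1 = 6 − 5 = 1, and the invariant factors of ∂_1 are all 1, so H_0 ≅ Z.
  H_1: rank ker ∂_1 − rank ∂_2 = (12 − 5) − 6 = 1, and the invariant factors of ∂_2 are all 1, so H_1 ≅ Z.
  H_2: rank ker ∂_2 − rank ∂_3 = (6 − 6) − 0 = 0, and there is no ∂_3, so H_2 ≅ 0.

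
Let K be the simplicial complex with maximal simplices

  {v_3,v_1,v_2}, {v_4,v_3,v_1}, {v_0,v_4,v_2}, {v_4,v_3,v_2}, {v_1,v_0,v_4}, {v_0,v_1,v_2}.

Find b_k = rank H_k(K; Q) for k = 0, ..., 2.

b_0 = 1, b_1 = 0, b_2 = 1.

Fix the vertex order v_0 < v_1 < v_2 < v_3 < v_4 and write every simplex with vertices in increasing order. Then dim K = 2 and the simplices of K are:

  0-simplices (5): [v_0], [v_1], [v_2], [v_3], [v_4]
  1-simplices (9): [v_0,v_1], [v_0,v_2], [v_0,v_4], [v_1,v_2], [v_1,v_3], [v_1,v_4], [v_2,v_3], [v_2,v_4], [v_3,v_4]
  2-simplices (6): [v_0,v_1,v_2], [v_0,v_1,v_4], [v_0,v_2,v_4], [v_1,v_2,v_3], [v_1,v_3,v_4], [v_2,v_3,v_4]

Hence C_0 ≅ Z^5, C_1 ≅ Z^9, C_2 ≅ Z^6.

Boundary ∂_1: C_1 → C_0 sends each edge [p,q] (with p < q) to q − p. For instance
  ∂[v_1,v_3] = [v_3] − [v_1].
The resulting 5×9 matrix has rank 4, and its Smith normal form has invariant factors (1,1,1,1).

∂_2: C_2 → C_1 maps a triangle to the signed sum of its edges. For instance
  ∂[v_0,v_1,v_2] = [v_1,v_2] − [v_0,v_2] + [v_0,v_1],
  ∂[v_0,v_2,v_4] = [v_2,v_4] − [v_0,v_4] + [v_0,v_2].
The resulting 9×6 matrix has rank 5, and its Smith normal form has invariant factors (1,1,1,1,1).

Reading off H_k = ker ∂_k / im ∂_{k+1}:

  H_0: rank C_0 − rank ∂_1 = 5 − 4 = 1, and the invariant factors of ∂_1 are all 1, so H_0 ≅ Z.
  H_1: rank ker ∂_1 − rank ∂_2 = (9 − 4) − 5 = 0, and the invariant factors of ∂_2 are all 1, so H_1 ≅ 0.
  H_2: rank ker ∂_2 − rank ∂_3 = (6 − 5) − 0 = 1, and there is no ∂_3, so H_2 ≅ Z.

As a check, the Euler characteristic is 5 − 9 + 6 = 2, which agrees with 1 − 0 + 1 = 2.

Hence the Betti numbers are b_0 = 1, b_1 = 0, b_2 = 1.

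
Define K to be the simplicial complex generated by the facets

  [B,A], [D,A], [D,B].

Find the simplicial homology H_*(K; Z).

K has 3 vertices, 3 edges.
rank ∂_0 = 0, rank ∂_1 = 2 ⇒ b_0 = 3 − 0 − 2 = 1; all invariant factors of ∂_1 are 1 so no torsion. So H_0 ≅ Z.
rank ∂_1 = 2, rank ∂_2 = 0 ⇒ b_1 = 3 − 2 − 0 = 1. So H_1 ≅ Z.

H_0 = Z,  H_1 = Z.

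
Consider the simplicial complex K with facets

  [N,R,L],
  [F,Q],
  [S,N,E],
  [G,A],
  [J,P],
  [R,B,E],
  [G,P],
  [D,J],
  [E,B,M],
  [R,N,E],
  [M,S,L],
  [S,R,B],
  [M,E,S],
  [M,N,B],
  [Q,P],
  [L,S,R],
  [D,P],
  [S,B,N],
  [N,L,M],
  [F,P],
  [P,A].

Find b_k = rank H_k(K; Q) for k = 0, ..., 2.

We work with the vertex ordering A < B < D < E < F < G < J < L < M < N < P < Q < R < S. The simplices of K, each written with vertices in increasing order, are:

  0-simplices (14): A, B, D, E, F, G, J, L, M, N, P, Q, R, S
  1-simplices (27): AG, AP, BE, BM, BN, BR, BS, DJ, DP, EM, EN, ER, ES, FP, FQ, GP, JP, LM, LN, LR, LS, MN, MS, NR, NS, PQ, RS
  2-simplices (12): BEM, BER, BMN, BNS, BRS, EMS, ENR, ENS, LMN, LMS, LNR, LRS

Hence C_0 ≅ Z^14, C_1 ≅ Z^27, C_2 ≅ Z^12.

The boundary map ∂_1: C_1 → C_0 is given by ∂[p,q] = [q] − [p].
This gives a 14×27 integer matrix of rank 12; reducing to Smith normal form yields diagonal entries (1,1,1,1,1,1,1,1,1,1,1,1).

Boundary ∂_2: C_2 → C_1 maps a triangle to the signed sum of its edges. For instance
  ∂ENS = NS − ES + EN,
  ∂EMS = MS − ES + EM.
As a 27×12 matrix over Z this has rank 12, with invariant factors (1,1,1,1,1,1,1,1,1,1,1,2).

From H_k ≅ ker(∂_k) / im(∂_{k+1}) we obtain:

  H_0: rank C_0 − rank ∂_1 = 14 − 12 = 2, and the invariant factors of ∂_1 are all 1, so H_0 ≅ Z^2.
  H_1: rank ker ∂_1 − rank ∂_2 = (27 − 12) − 12 = 3, and ∂_2 has invariant factor 2 > 1, so H_1 ≅ Z^3 ⊕ Z/2.
  H_2: rank ker ∂_2 − rank ∂_3 = (12 − 12) − 0 = 0, and there is no ∂_3, so H_2 ≅ 0.

As a check, the Euler characteristic is 14 − 27 + 12 = -1, which agrees with 2 − 3 + 0 = -1.
(K is a triangulation of the disjoint union of the real projective plane RP^2 and a wedge of 3 circles.)

Hence the Betti numbers are b_0 = 2, b_1 = 3, b_2 = 0.

b_0 = 2, b_1 = 3, b_2 = 0.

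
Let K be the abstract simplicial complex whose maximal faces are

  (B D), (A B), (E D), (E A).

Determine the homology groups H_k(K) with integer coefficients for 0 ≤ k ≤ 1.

Order the vertices as A < B < D < E. Listing each simplex with vertices in this order, K has dimension 1 with simplices:

  0-simplices (4): A, B, D, E
  1-simplices (4): AB, AE, BD, DE

so the chain groups are C_0 ≅ Z^4, C_1 ≅ Z^4.

∂_1: C_1 → C_0 sends each edge [p,q] (with p < q) to q − p. For instance
  ∂AB = B − A.
The resulting 4×4 matrix has rank 3, and its Smith normal form has invariant factors (1,1,1).

Now H_k = ker ∂_k / im ∂_{k+1}, so:

  H_0: rank C_0 − rank ∂_1 = 4 − 3 = 1, and the invariant factors of ∂_1 are all 1, so H_0 ≅ Z.
  H_1: rank ker ∂_1 − rank ∂_2 = (4 − 3) − 0 = 1, and there is no ∂_2, so H_1 ≅ Z.

H_0 ≅ Z,  H_1 ≅ Z.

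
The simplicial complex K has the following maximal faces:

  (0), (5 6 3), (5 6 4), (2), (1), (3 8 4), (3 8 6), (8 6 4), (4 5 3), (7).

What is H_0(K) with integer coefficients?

Fix the vertex order 0 < 1 < 2 < 3 < 4 < 5 < 6 < 7 < 8 and write every simplex with vertices in increasing order. Then dim K = 2 and the simplices of K are:

  0-simplices (9): [0], [1], [2], [3], [4], [5], [6], [7], [8]
  1-simplices (9): [3,4], [3,5], [3,6], [3,8], [4,5], [4,6], [4,8], [5,6], [6,8]
  2-simplices (6): [3,4,5], [3,4,8], [3,5,6], [3,6,8], [4,5,6], [4,6,8]

so the chain groups are C_0 ≅ Z^9, C_1 ≅ Z^9, C_2 ≅ Z^6.

∂_1: C_1 → C_0 sends each edge [p,q] (with p < q) to q − p. For instance
  ∂[3,5] = [5] − [3].
The 9×9 boundary matrix has rank 4 and Smith normal form diag(1,1,1,1).

The boundary map ∂_2: C_2 → C_1 acts by ∂[p,q,r] = [q,r] − [p,r] + [p,q]. For instance
  ∂[3,5,6] = [5,6] − [3,6] + [3,5],
  ∂[3,4,5] = [4,5] − [3,5] + [3,4].
The resulting 9×6 matrix has rank 5, and its Smith normal form has invariant factors (1,1,1,1,1).

From H_k ≅ ker(∂_k) / im(∂_{k+1}) we obtain:

  H_0: rank C_0 − rank ∂_1 = 9 − 4 = 5, and the invariant factors of ∂_1 are all 1, so H_0 ≅ Z^5.

H_0 ≅ Z^5.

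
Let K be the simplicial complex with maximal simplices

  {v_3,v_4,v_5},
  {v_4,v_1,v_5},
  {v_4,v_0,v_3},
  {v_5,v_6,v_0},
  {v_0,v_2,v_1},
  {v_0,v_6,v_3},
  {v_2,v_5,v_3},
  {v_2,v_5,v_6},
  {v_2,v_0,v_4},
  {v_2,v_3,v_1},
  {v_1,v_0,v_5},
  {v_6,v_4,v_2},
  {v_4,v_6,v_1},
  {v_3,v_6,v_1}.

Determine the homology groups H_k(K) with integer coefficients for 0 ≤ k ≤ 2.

H_0 = Z,  H_1 = Z^2,  H_2 = Z.

Order the vertices as v_0 < v_1 < v_2 < v_3 < v_4 < v_5 < v_6. Listing each simplex with vertices in this order, K has dimension 2 with simplices:

  0-simplices (7): [v_0], [v_1], [v_2], [v_3], [v_4], [v_5], [v_6]
  1-simplices (21): (21 of them)
  2-simplices (14): (14 of them)

Hence C_0 ≅ Z^7, C_1 ≅ Z^21, C_2 ≅ Z^14.

The boundary map ∂_1: C_1 → C_0 maps an edge to its endpoints' difference, ∂[p,q] = q − p. For instance
  ∂[v_2,v_6] = [v_6] − [v_2].
The 7×21 boundary matrix has rank 6 and Smith normal form diag(1,1,1,1,1,1).

The boundary map ∂_2: C_2 → C_1 maps a triangle to the signed sum of its edges. For instance
  ∂[v_2,v_3,v_5] = [v_3,v_5] − [v_2,v_5] + [v_2,v_3],
  ∂[v_3,v_4,v_5] = [v_4,v_5] − [v_3,v_5] + [v_3,v_4].
This gives a 21×14 integer matrix of rank 13; reducing to Smith normal form yields diagonal entries (1,1,1,1,1,1,1,1,1,1,1,1,1).

Now H_k = ker ∂_k / im ∂_{k+1}, so:

  H_0: rank C_0 − rank ∂_1 = 7 − 6 = 1, and the invariant factors of ∂_1 are all 1, so H_0 = Z.
  H_1: rank ker ∂_1 − rank ∂_2 = (21 − 6) − 13 = 2, and the invariant factors of ∂_2 are all 1, so H_1 = Z^2.
  H_2: rank ker ∂_2 − rank ∂_3 = (14 − 13) − 0 = 1, and there is no ∂_3, so H_2 = Z.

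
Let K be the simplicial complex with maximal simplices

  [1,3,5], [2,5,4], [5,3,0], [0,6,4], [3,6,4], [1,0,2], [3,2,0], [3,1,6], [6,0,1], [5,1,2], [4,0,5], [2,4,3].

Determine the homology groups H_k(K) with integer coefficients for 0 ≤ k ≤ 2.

H_0 ≅ Z,  H_1 ≅ Z/2Z,  H_2 = 0.

Fix the vertex order 0 < 1 < 2 < 3 < 4 < 5 < 6 and write every simplex with vertices in increasing order. Then dim K = 2 and the simplices of K are:

  0-simplices (7): [0], [1], [2], [3], [4], [5], [6]
  1-simplices (18): [0,1], [0,2], [0,3], [0,4], [0,5], [0,6], [1,2], [1,3], [1,5], [1,6], [2,3], [2,4], [2,5], [3,4], [3,5], [3,6], [4,5], [4,6]
  2-simplices (12): [0,1,2], [0,1,6], [0,2,3], [0,3,5], [0,4,5], [0,4,6], [1,2,5], [1,3,5], [1,3,6], [2,3,4], [2,4,5], [3,4,6]

so the chain groups are C_0 ≅ Z^7, C_1 ≅ Z^18, C_2 ≅ Z^12.

Boundary ∂_1: C_1 → C_0 maps an edge to its endpoints' difference, ∂[p,q] = q − p.
As a 7×18 matrix over Z this has rank 6, with invariant factors (1,1,1,1,1,1).

Boundary ∂_2: C_2 → C_1 sends each 2-simplex [p,q,r] to [q,r] − [p,r] + [p,q]. For instance
  ∂[0,4,6] = [4,6] − [0,6] + [0,4],
  ∂[0,3,5] = [3,5] − [0,5] + [0,3].
As a 18×12 matrix over Z this has rank 12, with invariant factors (1,1,1,1,1,1,1,1,1,1,1,2).

Reading off H_k = ker ∂_k / im ∂_{k+1}:

  H_0: rank C_0 − rank ∂_1 = 7 − 6 = 1, and the invariant factors of ∂_1 are all 1, so H_0 = Z.
  H_1: rank ker ∂_1 − rank ∂_2 = (18 − 6) − 12 = 0, and ∂_2 has invariant factor 2 > 1, so H_1 = Z/2Z.
  H_2: rank ker ∂_2 − rank ∂_3 = (12 − 12) − 0 = 0, and there is no ∂_3, so H_2 = 0.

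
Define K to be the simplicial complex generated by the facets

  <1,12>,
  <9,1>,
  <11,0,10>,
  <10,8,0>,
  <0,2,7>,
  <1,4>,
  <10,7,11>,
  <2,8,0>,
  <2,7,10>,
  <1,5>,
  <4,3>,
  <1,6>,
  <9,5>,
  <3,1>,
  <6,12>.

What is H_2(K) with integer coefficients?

Fix the vertex order 0 < 1 < 2 < 3 < 4 < 5 < 6 < 7 < 8 < 9 < 10 < 11 < 12 and write every simplex with vertices in increasing order. Then dim K = 2 and the simplices of K are:

  0-simplices (13): [0], [1], [2], [3], [4], [5], [6], [7], [8], [9], [10], [11], [12]
  1-simplices (21): [0,2], [0,7], [0,8], [0,10], [0,11], [1,3], [1,4], [1,5], [1,6], [1,9], [1,12], [2,7], [2,8], [2,10], [3,4], [5,9], [6,12], [7,10], [7,11], [8,10], [10,11]
  2-simplices (6): [0,2,7], [0,2,8], [0,8,10], [0,10,11], [2,7,10], [7,10,11]

so the chain groups are C_0 ≅ Z^13, C_1 ≅ Z^21, C_2 ≅ Z^6.

The boundary map ∂_1: C_1 → C_0 is given by ∂[p,q] = [q] − [p].
The 13×21 boundary matrix has rank 11 and Smith normal form diag(1,1,1,1,1,1,1,1,1,1,1).

The boundary map ∂_2: C_2 → C_1 acts by ∂[p,q,r] = [q,r] − [p,r] + [p,q]. For instance
  ∂[2,7,10] = [7,10] − [2,10] + [2,7],
  ∂[0,10,11] = [10,11] − [0,11] + [0,10].
This gives a 21×6 integer matrix of rank 6; reducing to Smith normal form yields diagonal entries (1,1,1,1,1,1).

Reading off H_k = ker ∂_k / im ∂_{k+1}:

  H_2: rank ker ∂_2 − rank ∂_3 = (6 − 6) − 0 = 0, and there is no ∂_3, so H_2 = 0.

(K is a triangulation of the disjoint union of a wedge of 3 circles and the cylinder S^1 x I.)

H_2 = 0.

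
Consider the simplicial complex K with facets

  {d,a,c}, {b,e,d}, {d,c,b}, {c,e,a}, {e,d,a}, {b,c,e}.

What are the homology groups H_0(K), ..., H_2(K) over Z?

We work with the vertex ordering a < b < c < d < e. The simplices of K, each written with vertices in increasing order, are:

  0-simplices (5): a, b, c, d, e
  1-simplices (9): ac, ad, ae, bc, bd, be, cd, ce, de
  2-simplices (6): acd, ace, ade, bcd, bce, bde

Hence C_0 ≅ Z^5, C_1 ≅ Z^9, C_2 ≅ Z^6.

The boundary map ∂_1: C_1 → C_0 is given by ∂[p,q] = [q] − [p]. For instance
  ∂ae = e − a.
The 5×9 boundary matrix has rank 4 and Smith normal form diag(1,1,1,1).

The boundary map ∂_2: C_2 → C_1 acts by ∂[p,q,r] = [q,r] − [p,r] + [p,q]. For instance
  ∂bce = ce − be + bc,
  ∂bcd = cd − bd + bc.
The 9×6 boundary matrix has rank 5 and Smith normal form diag(1,1,1,1,1).

Now H_k = ker ∂_k / im ∂_{k+1}, so:

  H_0: rank C_0 − rank ∂_1 = 5 − 4 = 1, and the invariant factors of ∂_1 are all 1, so H_0 ≅ Z.
  H_1: rank ker ∂_1 − rank ∂_2 = (9 − 4) − 5 = 0, and the invariant factors of ∂_2 are all 1, so H_1 ≅ 0.
  H_2: rank ker ∂_2 − rank ∂_3 = (6 − 5) − 0 = 1, and there is no ∂_3, so H_2 ≅ Z.

As a check, the Euler characteristic is 5 − 9 + 6 = 2, which agrees with 1 − 0 + 1 = 2.
(K is a triangulation of the 2-sphere S^2.)

H_0 ≅ Z,  H_1 = 0,  H_2 ≅ Z.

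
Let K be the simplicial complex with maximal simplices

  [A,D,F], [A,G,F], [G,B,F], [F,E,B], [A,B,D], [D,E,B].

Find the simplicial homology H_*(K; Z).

H_0 ≅ Z,  H_1 ≅ Z,  H_2 = 0.

Order the vertices as A < B < D < E < F < G. Listing each simplex with vertices in this order, K has dimension 2 with simplices:

  0-simplices (6): A, B, D, E, F, G
  1-simplices (12): AB, AD, AF, AG, BD, BE, BF, BG, DE, DF, EF, FG
  2-simplices (6): ABD, ADF, AFG, BDE, BEF, BFG

so the chain groups are C_0 ≅ Z^6, C_1 ≅ Z^12, C_2 ≅ Z^6.

The boundary map ∂_1: C_1 → C_0 sends each edge [p,q] (with p < q) to q − p.
This gives a 6×12 integer matrix of rank 5; reducing to Smith normal form yields diagonal entries (1,1,1,1,1).

∂_2: C_2 → C_1 sends each 2-simplex [p,q,r] to [q,r] − [p,r] + [p,q]. For instance
  ∂BEF = EF − BF + BE,
  ∂BFG = FG − BG + BF.
The resulting 12×6 matrix has rank 6, and its Smith normal form has invariant factors (1,1,1,1,1,1).

Reading off H_k = ker ∂_k / im ∂_{k+1}:

  H_0: rank C_0 − rank ∂_1 = 6 − 5 = 1, and the invariant factors of ∂_1 are all 1, so H_0 = Z.
  H_1: rank ker ∂_1 − rank ∂_2 = (12 − 5) − 6 = 1, and the invariant factors of ∂_2 are all 1, so H_1 = Z.
  H_2: rank ker ∂_2 − rank ∂_3 = (6 − 6) − 0 = 0, and there is no ∂_3, so H_2 = 0.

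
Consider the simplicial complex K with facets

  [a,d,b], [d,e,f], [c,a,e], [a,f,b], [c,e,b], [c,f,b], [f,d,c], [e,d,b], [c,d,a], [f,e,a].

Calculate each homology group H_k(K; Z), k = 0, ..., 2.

H_0 ≅ Z,  H_1 ≅ Z/2Z,  H_2 = 0.

Fix the vertex order a < b < c < d < e < f and write every simplex with vertices in increasing order. Then dim K = 2 and the simplices of K are:

  0-simplices (6): a, b, c, d, e, f
  1-simplices (15): ab, ac, ad, ae, af, bc, bd, be, bf, cd, ce, cf, de, df, ef
  2-simplices (10): abd, abf, acd, ace, aef, bce, bcf, bde, cdf, def

giving chain groups C_0 ≅ Z^6, C_1 ≅ Z^15, C_2 ≅ Z^10.

Boundary ∂_1: C_1 → C_0 maps an edge to its endpoints' difference, ∂[p,q] = q − p. For instance
  ∂bf = f − b.
The 6×15 boundary matrix has rank 5 and Smith normal form diag(1,1,1,1,1).

Boundary ∂_2: C_2 → C_1 sends each 2-simplex [p,q,r] to [q,r] − [p,r] + [p,q]. For instance
  ∂bcf = cf − bf + bc,
  ∂acd = cd − ad + ac.
This gives a 15×10 integer matrix of rank 10; reducing to Smith normal form yields diagonal entries (1,1,1,1,1,1,1,1,1,2).

Now H_k = ker ∂_k / im ∂_{k+1}, so:

  H_0: rank C_0 − rank ∂_1 = 6 − 5 = 1, and the invariant factors of ∂_1 are all 1, so H_0 ≅ Z.
  H_1: rank ker ∂_1 − rank ∂_2 = (15 − 5) − 10 = 0, and ∂_2 has invariant factor 2 > 1, so H_1 ≅ Z/2Z.
  H_2: rank ker ∂_2 − rank ∂_3 = (10 − 10) − 0 = 0, and there is no ∂_3, so H_2 ≅ 0.

(K is a triangulation of the real projective plane RP^2.)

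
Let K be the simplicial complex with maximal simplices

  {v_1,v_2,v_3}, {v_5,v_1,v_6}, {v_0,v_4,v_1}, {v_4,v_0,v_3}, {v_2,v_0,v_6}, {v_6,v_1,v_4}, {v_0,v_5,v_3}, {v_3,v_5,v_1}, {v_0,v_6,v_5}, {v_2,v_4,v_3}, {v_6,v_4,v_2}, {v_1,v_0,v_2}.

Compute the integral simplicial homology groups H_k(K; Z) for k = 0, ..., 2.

H_0 ≅ Z,  H_1 ≅ Z/2,  H_2 = 0.

Take the total order v_0 < v_1 < v_2 < v_3 < v_4 < v_5 < v_6 on the vertex set. Then K (dimension 2) consists of the simplices:

  0-simplices (7): [v_0], [v_1], [v_2], [v_3], [v_4], [v_5], [v_6]
  1-simplices (18): (18 of them)
  2-simplices (12): (12 of them)

giving chain groups C_0 ≅ Z^7, C_1 ≅ Z^18, C_2 ≅ Z^12.

The boundary map ∂_1: C_1 → C_0 sends each edge [p,q] (with p < q) to q − p. For instance
  ∂[v_0,v_1] = [v_1] − [v_0].
This gives a 7×18 integer matrix of rank 6; reducing to Smith normal form yields diagonal entries (1,1,1,1,1,1).

∂_2: C_2 → C_1 maps a triangle to the signed sum of its edges. For instance
  ∂[v_1,v_5,v_6] = [v_5,v_6] − [v_1,v_6] + [v_1,v_5],
  ∂[v_2,v_3,v_4] = [v_3,v_4] − [v_2,v_4] + [v_2,v_3].
This gives a 18×12 integer matrix of rank 12; reducing to Smith normal form yields diagonal entries (1,1,1,1,1,1,1,1,1,1,1,2).

Computing H_k = (kernel of ∂_k) / (image of ∂_{k+1}):

  H_0: rank C_0 − rank ∂_1 = 7 − 6 = 1, and the invariant factors of ∂_1 are all 1, so H_0 = Z.
  H_1: rank ker ∂_1 − rank ∂_2 = (18 − 6) − 12 = 0, and ∂_2 has invariant factor 2 > 1, so H_1 = Z/2.
  H_2: rank ker ∂_2 − rank ∂_3 = (12 − 12) − 0 = 0, and there is no ∂_3, so H_2 = 0.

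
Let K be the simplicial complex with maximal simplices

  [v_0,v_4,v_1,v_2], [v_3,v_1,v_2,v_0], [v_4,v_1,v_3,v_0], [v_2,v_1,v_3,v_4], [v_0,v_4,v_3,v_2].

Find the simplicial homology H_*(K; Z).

H_0 = Z,  H_1 = 0,  H_2 = 0,  H_3 = Z.

We work with the vertex ordering v_0 < v_1 < v_2 < v_3 < v_4. The simplices of K, each written with vertices in increasing order, are:

  0-simplices (5): [v_0], [v_1], [v_2], [v_3], [v_4]
  1-simplices (10): [v_0,v_1], [v_0,v_2], [v_0,v_3], [v_0,v_4], [v_1,v_2], [v_1,v_3], [v_1,v_4], [v_2,v_3], [v_2,v_4], [v_3,v_4]
  2-simplices (10): [v_0,v_1,v_2], [v_0,v_1,v_3], [v_0,v_1,v_4], [v_0,v_2,v_3], [v_0,v_2,v_4], [v_0,v_3,v_4], [v_1,v_2,v_3], [v_1,v_2,v_4], [v_1,v_3,v_4], [v_2,v_3,v_4]
  3-simplices (5): [v_0,v_1,v_2,v_3], [v_0,v_1,v_2,v_4], [v_0,v_1,v_3,v_4], [v_0,v_2,v_3,v_4], [v_1,v_2,v_3,v_4]

giving chain groups C_0 ≅ Z^5, C_1 ≅ Z^10, C_2 ≅ Z^10, C_3 ≅ Z^5.

The boundary map ∂_1: C_1 → C_0 maps an edge to its endpoints' difference, ∂[p,q] = q − p.
The resulting 5×10 matrix has rank 4, and its Smith normal form has invariant factors (1,1,1,1).

Boundary ∂_2: C_2 → C_1 maps a triangle to the signed sum of its edges. For instance
  ∂[v_0,v_1,v_2] = [v_1,v_2] − [v_0,v_2] + [v_0,v_1],
  ∂[v_1,v_2,v_3] = [v_2,v_3] − [v_1,v_3] + [v_1,v_2].
As a 10×10 matrix over Z this has rank 6, with invariant factors (1,1,1,1,1,1).

Boundary ∂_3: C_3 → C_2 sends each 3-simplex σ to the alternating sum Σ_i (−1)^i (σ with its i-th vertex removed). For instance
  ∂[v_0,v_1,v_2,v_4] = [v_1,v_2,v_4] − [v_0,v_2,v_4] + [v_0,v_1,v_4] − [v_0,v_1,v_2],
  ∂[v_0,v_1,v_3,v_4] = [v_1,v_3,v_4] − [v_0,v_3,v_4] + [v_0,v_1,v_4] − [v_0,v_1,v_3].
The resulting 10×5 matrix has rank 4, and its Smith normal form has invariant factors (1,1,1,1).

Reading off H_k = ker ∂_k / im ∂_{k+1}:

  H_0: rank C_0 − rank ∂_1 = 5 − 4 = 1, and the invariant factors of ∂_1 are all 1, so H_0 = Z.
  H_1: rank ker ∂_1 − rank ∂_2 = (10 − 4) − 6 = 0, and the invariant factors of ∂_2 are all 1, so H_1 = 0.
  H_2: rank ker ∂_2 − rank ∂_3 = (10 − 6) − 4 = 0, and the invariant factors of ∂_3 are all 1, so H_2 = 0.
  H_3: rank ker ∂_3 − rank ∂_4 = (5 − 4) − 0 = 1, and there is no ∂_4, so H_3 = Z.

As a check, the Euler characteristic is 5 − 10 + 10 − 5 = 0, which agrees with 1 − 0 + 0 − 1 = 0.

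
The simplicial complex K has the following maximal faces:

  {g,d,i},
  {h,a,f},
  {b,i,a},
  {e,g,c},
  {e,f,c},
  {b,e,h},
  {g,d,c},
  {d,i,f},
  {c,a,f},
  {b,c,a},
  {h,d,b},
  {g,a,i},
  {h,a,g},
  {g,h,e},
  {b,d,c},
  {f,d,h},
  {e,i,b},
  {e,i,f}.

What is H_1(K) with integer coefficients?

H_1 ≅ Z^2.

K has 9 vertices, 27 edges, 18 triangles.
rank ∂_1 = 8, rank ∂_2 = 17 ⇒ b_1 = 27 − 8 − 17 = 2; all invariant factors of ∂_2 are 1 so no torsion. So H_1 ≅ Z^2.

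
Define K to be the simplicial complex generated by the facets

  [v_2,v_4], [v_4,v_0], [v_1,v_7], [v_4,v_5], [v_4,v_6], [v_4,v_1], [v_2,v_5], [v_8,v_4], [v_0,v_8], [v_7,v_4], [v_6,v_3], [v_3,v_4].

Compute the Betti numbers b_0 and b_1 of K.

b_0 = 1, b_1 = 4.

Order the vertices as v_0 < v_1 < v_2 < v_3 < v_4 < v_5 < v_6 < v_7 < v_8. Listing each simplex with vertices in this order, K has dimension 1 with simplices:

  0-simplices (9): [v_0], [v_1], [v_2], [v_3], [v_4], [v_5], [v_6], [v_7], [v_8]
  1-simplices (12): [v_0,v_4], [v_0,v_8], [v_1,v_4], [v_1,v_7], [v_2,v_4], [v_2,v_5], [v_3,v_4], [v_3,v_6], [v_4,v_5], [v_4,v_6], [v_4,v_7], [v_4,v_8]

so the chain groups are C_0 ≅ Z^9, C_1 ≅ Z^12.

Boundary ∂_1: C_1 → C_0 is given by ∂[p,q] = [q] − [p]. For instance
  ∂[v_0,v_8] = [v_8] − [v_0].
The resulting 9×12 matrix has rank 8, and its Smith normal form has invariant factors (1,1,1,1,1,1,1,1).

From H_k ≅ ker(∂_k) / im(∂_{k+1}) we obtain:

  H_0: rank C_0 − rank ∂_1 = 9 − 8 = 1, and the invariant factors of ∂_1 are all 1, so H_0 = Z.
  H_1: rank ker ∂_1 − rank ∂_2 = (12 − 8) − 0 = 4, and there is no ∂_2, so H_1 = Z^4.

As a check, the Euler characteristic is 9 − 12 = -3, which agrees with 1 − 4 = -3.
(K is a triangulation of a wedge of 4 circles.)

Hence the Betti numbers are b_0 = 1, b_1 = 4.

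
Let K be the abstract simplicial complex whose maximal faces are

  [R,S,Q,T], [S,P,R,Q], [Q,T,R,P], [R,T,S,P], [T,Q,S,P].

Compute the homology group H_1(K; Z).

H_1 ≅ 0.

We work with the vertex ordering P < Q < R < S < T. The simplices of K, each written with vertices in increasing order, are:

  0-simplices (5): P, Q, R, S, T
  1-simplices (10): PQ, PR, PS, PT, QR, QS, QT, RS, RT, ST
  2-simplices (10): PQR, PQS, PQT, PRS, PRT, PST, QRS, QRT, QST, RST
  3-simplices (5): PQRS, PQRT, PQST, PRST, QRST

Hence C_0 ≅ Z^5, C_1 ≅ Z^10, C_2 ≅ Z^10, C_3 ≅ Z^5.

The boundary map ∂_1: C_1 → C_0 maps an edge to its endpoints' difference, ∂[p,q] = q − p. For instance
  ∂PT = T − P.
As a 5×10 matrix over Z this has rank 4, with invariant factors (1,1,1,1).

∂_2: C_2 → C_1 sends each 2-simplex [p,q,r] to [q,r] − [p,r] + [p,q]. For instance
  ∂PRS = RS − PS + PR,
  ∂RST = ST − RT + RS.
As a 10×10 matrix over Z this has rank 6, with invariant factors (1,1,1,1,1,1).

The boundary map ∂_3: C_3 → C_2 sends each 3-simplex σ to the alternating sum Σ_i (−1)^i (σ with its i-th vertex removed). For instance
  ∂PRST = RST − PST + PRT − PRS,
  ∂QRST = RST − QST + QRT − QRS.
This gives a 10×5 integer matrix of rank 4; reducing to Smith normal form yields diagonal entries (1,1,1,1).

Reading off H_k = ker ∂_k / im ∂_{k+1}:

  H_1: rank ker ∂_1 − rank ∂_2 = (10 − 4) − 6 = 0, and the invariant factors of ∂_2 are all 1, so H_1 ≅ 0.

(K is a triangulation of the 3-sphere S^3.)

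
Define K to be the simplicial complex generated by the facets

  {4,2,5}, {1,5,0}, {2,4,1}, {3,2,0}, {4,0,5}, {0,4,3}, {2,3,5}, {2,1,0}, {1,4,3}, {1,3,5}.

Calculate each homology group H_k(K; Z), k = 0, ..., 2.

Fix the vertex order 0 < 1 < 2 < 3 < 4 < 5 and write every simplex with vertices in increasing order. Then dim K = 2 and the simplices of K are:

  0-simplices (6): [0], [1], [2], [3], [4], [5]
  1-simplices (15): [0,1], [0,2], [0,3], [0,4], [0,5], [1,2], [1,3], [1,4], [1,5], [2,3], [2,4], [2,5], [3,4], [3,5], [4,5]
  2-simplices (10): [0,1,2], [0,1,5], [0,2,3], [0,3,4], [0,4,5], [1,2,4], [1,3,4], [1,3,5], [2,3,5], [2,4,5]

Hence C_0 ≅ Z^6, C_1 ≅ Z^15, C_2 ≅ Z^10.

∂_1: C_1 → C_0 sends each edge [p,q] (with p < q) to q − p. For instance
  ∂[0,3] = [3] − [0].
This gives a 6×15 integer matrix of rank 5; reducing to Smith normal form yields diagonal entries (1,1,1,1,1).

∂_2: C_2 → C_1 maps a triangle to the signed sum of its edges. For instance
  ∂[2,4,5] = [4,5] − [2,5] + [2,4],
  ∂[2,3,5] = [3,5] − [2,5] + [2,3].
The 15×10 boundary matrix has rank 10 and Smith normal form diag(1,1,1,1,1,1,1,1,1,2).

Computing H_k = (kernel of ∂_k) / (image of ∂_{k+1}):

  H_0: rank C_0 − rank ∂_1 = 6 − 5 = 1, and the invariant factors of ∂_1 are all 1, so H_0 ≅ Z.
  H_1: rank ker ∂_1 − rank ∂_2 = (15 − 5) − 10 = 0, and ∂_2 has invariant factor 2 > 1, so H_1 ≅ Z/2Z.
  H_2: rank ker ∂_2 − rank ∂_3 = (10 − 10) − 0 = 0, and there is no ∂_3, so H_2 ≅ 0.

(K is a triangulation of the real projective plane RP^2.)

H_0 ≅ Z,  H_1 ≅ Z/2Z,  H_2 = 0.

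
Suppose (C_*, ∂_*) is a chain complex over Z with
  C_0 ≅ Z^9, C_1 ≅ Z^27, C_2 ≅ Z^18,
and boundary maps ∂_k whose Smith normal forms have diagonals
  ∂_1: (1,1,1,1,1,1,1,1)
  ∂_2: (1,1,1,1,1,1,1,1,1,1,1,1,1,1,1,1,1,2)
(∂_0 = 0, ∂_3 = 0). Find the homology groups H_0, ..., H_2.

H_0 ≅ Z,  H_1 ≅ Z × Z/2,  H_2 = 0.

H_0: b_0 = 9 − 0 − 8 = 1; torsion from ∂_1 factors > 1: none. So H_0 ≅ Z.
H_1: b_1 = 27 − 8 − 18 = 1; torsion from ∂_2 factors > 1: [2]. So H_1 ≅ Z × Z/2.
H_2: b_2 = 18 − 18 − 0 = 0; torsion from ∂_3 factors > 1: none. So H_2 ≅ 0.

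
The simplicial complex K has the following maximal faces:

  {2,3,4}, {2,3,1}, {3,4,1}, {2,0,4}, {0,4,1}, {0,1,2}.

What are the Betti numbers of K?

b_0 = 1, b_1 = 0, b_2 = 1.

Take the total order 0 < 1 < 2 < 3 < 4 on the vertex set. Then K (dimension 2) consists of the simplices:

  0-simplices (5): [0], [1], [2], [3], [4]
  1-simplices (9): [0,1], [0,2], [0,4], [1,2], [1,3], [1,4], [2,3], [2,4], [3,4]
  2-simplices (6): [0,1,2], [0,1,4], [0,2,4], [1,2,3], [1,3,4], [2,3,4]

giving chain groups C_0 ≅ Z^5, C_1 ≅ Z^9, C_2 ≅ Z^6.

∂_1: C_1 → C_0 maps an edge to its endpoints' difference, ∂[p,q] = q − p. For instance
  ∂[1,2] = [2] − [1].
This gives a 5×9 integer matrix of rank 4; reducing to Smith normal form yields diagonal entries (1,1,1,1).

∂_2: C_2 → C_1 acts by ∂[p,q,r] = [q,r] − [p,r] + [p,q]. For instance
  ∂[0,2,4] = [2,4] − [0,4] + [0,2],
  ∂[2,3,4] = [3,4] − [2,4] + [2,3].
The 9×6 boundary matrix has rank 5 and Smith normal form diag(1,1,1,1,1).

Reading off H_k = ker ∂_k / im ∂_{k+1}:

  H_0: rank C_0 − rank ∂_1 = 5 − 4 = 1, and the invariant factors of ∂_1 are all 1, so H_0 ≅ Z.
  H_1: rank ker ∂_1 − rank ∂_2 = (9 − 4) − 5 = 0, and the invariant factors of ∂_2 are all 1, so H_1 ≅ 0.
  H_2: rank ker ∂_2 − rank ∂_3 = (6 − 5) − 0 = 1, and there is no ∂_3, so H_2 ≅ Z.

Hence the Betti numbers are b_0 = 1, b_1 = 0, b_2 = 1.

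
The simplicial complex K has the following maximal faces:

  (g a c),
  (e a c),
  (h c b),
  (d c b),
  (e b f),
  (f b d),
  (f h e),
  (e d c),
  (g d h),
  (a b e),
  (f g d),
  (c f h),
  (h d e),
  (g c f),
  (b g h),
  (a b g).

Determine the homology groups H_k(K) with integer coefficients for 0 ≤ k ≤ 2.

H_0 = Z,  H_1 = Z^2,  H_2 = Z.

Take the total order a < b < c < d < e < f < g < h on the vertex set. Then K (dimension 2) consists of the simplices:

  0-simplices (8): a, b, c, d, e, f, g, h
  1-simplices (24): ab, ac, ae, ag, bc, bd, be, bf, bg, bh, cd, ce, cf, cg, ch, de, df, dg, dh, ef, eh, fg, fh, gh
  2-simplices (16): abe, abg, ace, acg, bcd, bch, bdf, bef, bgh, cde, cfg, cfh, deh, dfg, dgh, efh

so the chain groups are C_0 ≅ Z^8, C_1 ≅ Z^24, C_2 ≅ Z^16.

Boundary ∂_1: C_1 → C_0 sends each edge [p,q] (with p < q) to q − p. For instance
  ∂bd = d − b.
The 8×24 boundary matrix has rank 7 and Smith normal form diag(1,1,1,1,1,1,1).

Boundary ∂_2: C_2 → C_1 acts by ∂[p,q,r] = [q,r] − [p,r] + [p,q]. For instance
  ∂deh = eh − dh + de,
  ∂bcd = cd − bd + bc.
The 24×16 boundary matrix has rank 15 and Smith normal form diag(1,1,1,1,1,1,1,1,1,1,1,1,1,1,1).

Reading off H_k = ker ∂_k / im ∂_{k+1}:

  H_0: rank C_0 − rank ∂_1 = 8 − 7 = 1, and the invariant factors of ∂_1 are all 1, so H_0 ≅ Z.
  H_1: rank ker ∂_1 − rank ∂_2 = (24 − 7) − 15 = 2, and the invariant factors of ∂_2 are all 1, so H_1 ≅ Z^2.
  H_2: rank ker ∂_2 − rank ∂_3 = (16 − 15) − 0 = 1, and there is no ∂_3, so H_2 ≅ Z.

As a check, the Euler characteristic is 8 − 24 + 16 = 0, which agrees with 1 − 2 + 1 = 0.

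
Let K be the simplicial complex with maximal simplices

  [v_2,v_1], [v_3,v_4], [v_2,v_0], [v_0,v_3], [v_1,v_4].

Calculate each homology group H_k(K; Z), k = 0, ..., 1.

H_0 ≅ Z,  H_1 ≅ Z.

Order the vertices as v_0 < v_1 < v_2 < v_3 < v_4. Listing each simplex with vertices in this order, K has dimension 1 with simplices:

  0-simplices (5): [v_0], [v_1], [v_2], [v_3], [v_4]
  1-simplices (5): [v_0,v_2], [v_0,v_3], [v_1,v_2], [v_1,v_4], [v_3,v_4]

giving chain groups C_0 ≅ Z^5, C_1 ≅ Z^5.

∂_1: C_1 → C_0 is given by ∂[p,q] = [q] − [p]. For instance
  ∂[v_3,v_4] = [v_4] − [v_3].
The resulting 5×5 matrix has rank 4, and its Smith normal form has invariant factors (1,1,1,1).

Now H_k = ker ∂_k / im ∂_{k+1}, so:

  H_0: rank C_0 − rank ∂_1 = 5 − 4 = 1, and the invariant factors of ∂_1 are all 1, so H_0 ≅ Z.
  H_1: rank ker ∂_1 − rank ∂_2 = (5 − 4) − 0 = 1, and there is no ∂_2, so H_1 ≅ Z.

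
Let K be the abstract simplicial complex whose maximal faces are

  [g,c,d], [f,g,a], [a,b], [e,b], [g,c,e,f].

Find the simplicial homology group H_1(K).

H_1 = Z.

Order the vertices as a < b < c < d < e < f < g. Listing each simplex with vertices in this order, K has dimension 3 with simplices:

  0-simplices (7): a, b, c, d, e, f, g
  1-simplices (12): ab, af, ag, be, cd, ce, cf, cg, dg, ef, eg, fg
  2-simplices (6): afg, cdg, cef, ceg, cfg, efg
  3-simplices (1): cefg

giving chain groups C_0 ≅ Z^7, C_1 ≅ Z^12, C_2 ≅ Z^6, C_3 ≅ Z^1.

The boundary map ∂_1: C_1 → C_0 is given by ∂[p,q] = [q] − [p]. For instance
  ∂ce = e − c.
As a 7×12 matrix over Z this has rank 6, with invariant factors (1,1,1,1,1,1).

Boundary ∂_2: C_2 → C_1 acts by ∂[p,q,r] = [q,r] − [p,r] + [p,q]. For instance
  ∂cdg = dg − cg + cd,
  ∂afg = fg − ag + af.
This gives a 12×6 integer matrix of rank 5; reducing to Smith normal form yields diagonal entries (1,1,1,1,1).

Boundary ∂_3: C_3 → C_2 sends each 3-simplex σ to the alternating sum Σ_i (−1)^i (σ with its i-th vertex removed). For instance
  ∂cefg = efg − cfg + ceg − cef.
This gives a 6×1 integer matrix of rank 1; reducing to Smith normal form yields diagonal entries (1).

Now H_k = ker ∂_k / im ∂_{k+1}, so:

  H_1: rank ker ∂_1 − rank ∂_2 = (12 − 6) − 5 = 1, and the invariant factors of ∂_2 are all 1, so H_1 = Z.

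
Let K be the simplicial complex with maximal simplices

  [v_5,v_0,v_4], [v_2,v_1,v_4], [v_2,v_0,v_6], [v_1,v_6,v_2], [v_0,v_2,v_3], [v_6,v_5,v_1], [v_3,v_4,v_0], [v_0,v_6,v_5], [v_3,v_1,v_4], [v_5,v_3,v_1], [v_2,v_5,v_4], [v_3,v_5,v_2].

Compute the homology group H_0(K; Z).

We work with the vertex ordering v_0 < v_1 < v_2 < v_3 < v_4 < v_5 < v_6. The simplices of K, each written with vertices in increasing order, are:

  0-simplices (7): [v_0], [v_1], [v_2], [v_3], [v_4], [v_5], [v_6]
  1-simplices (18): (18 of them)
  2-simplices (12): (12 of them)

so the chain groups are C_0 ≅ Z^7, C_1 ≅ Z^18, C_2 ≅ Z^12.

The boundary map ∂_1: C_1 → C_0 is given by ∂[p,q] = [q] − [p].
The 7×18 boundary matrix has rank 6 and Smith normal form diag(1,1,1,1,1,1).

∂_2: C_2 → C_1 maps a triangle to the signed sum of its edges. For instance
  ∂[v_1,v_3,v_4] = [v_3,v_4] − [v_1,v_4] + [v_1,v_3],
  ∂[v_1,v_5,v_6] = [v_5,v_6] − [v_1,v_6] + [v_1,v_5].
This gives a 18×12 integer matrix of rank 12; reducing to Smith normal form yields diagonal entries (1,1,1,1,1,1,1,1,1,1,1,2).

Computing H_k = (kernel of ∂_k) / (image of ∂_{k+1}):

  H_0: rank C_0 − rank ∂_1 = 7 − 6 = 1, and the invariant factors of ∂_1 are all 1, so H_0 ≅ Z.

H_0 ≅ Z.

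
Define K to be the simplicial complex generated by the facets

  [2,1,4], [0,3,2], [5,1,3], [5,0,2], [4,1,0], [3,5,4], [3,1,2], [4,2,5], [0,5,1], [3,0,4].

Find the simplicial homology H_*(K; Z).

Order the vertices as 0 < 1 < 2 < 3 < 4 < 5. Listing each simplex with vertices in this order, K has dimension 2 with simplices:

  0-simplices (6): [0], [1], [2], [3], [4], [5]
  1-simplices (15): [0,1], [0,2], [0,3], [0,4], [0,5], [1,2], [1,3], [1,4], [1,5], [2,3], [2,4], [2,5], [3,4], [3,5], [4,5]
  2-simplices (10): [0,1,4], [0,1,5], [0,2,3], [0,2,5], [0,3,4], [1,2,3], [1,2,4], [1,3,5], [2,4,5], [3,4,5]

so the chain groups are C_0 ≅ Z^6, C_1 ≅ Z^15, C_2 ≅ Z^10.

∂_1: C_1 → C_0 sends each edge [p,q] (with p < q) to q − p.
This gives a 6×15 integer matrix of rank 5; reducing to Smith normal form yields diagonal entries (1,1,1,1,1).

∂_2: C_2 → C_1 sends each 2-simplex [p,q,r] to [q,r] − [p,r] + [p,q]. For instance
  ∂[1,2,3] = [2,3] − [1,3] + [1,2],
  ∂[0,1,4] = [1,4] − [0,4] + [0,1].
The 15×10 boundary matrix has rank 10 and Smith normal form diag(1,1,1,1,1,1,1,1,1,2).

Now H_k = ker ∂_k / im ∂_{k+1}, so:

  H_0: rank C_0 − rank ∂_1 = 6 − 5 = 1, and the invariant factors of ∂_1 are all 1, so H_0 ≅ Z.
  H_1: rank ker ∂_1 − rank ∂_2 = (15 − 5) − 10 = 0, and ∂_2 has invariant factor 2 > 1, so H_1 ≅ Z_2.
  H_2: rank ker ∂_2 − rank ∂_3 = (10 − 10) − 0 = 0, and there is no ∂_3, so H_2 ≅ 0.

H_0 ≅ Z,  H_1 ≅ Z_2,  H_2 = 0.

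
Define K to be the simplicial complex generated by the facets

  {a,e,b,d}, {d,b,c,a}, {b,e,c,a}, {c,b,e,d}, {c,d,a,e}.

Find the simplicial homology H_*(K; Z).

H_0 ≅ Z,  H_1 = 0,  H_2 = 0,  H_3 ≅ Z.

Take the total order a < b < c < d < e on the vertex set. Then K (dimension 3) consists of the simplices:

  0-simplices (5): a, b, c, d, e
  1-simplices (10): ab, ac, ad, ae, bc, bd, be, cd, ce, de
  2-simplices (10): abc, abd, abe, acd, ace, ade, bcd, bce, bde, cde
  3-simplices (5): abcd, abce, abde, acde, bcde

so the chain groups are C_0 ≅ Z^5, C_1 ≅ Z^10, C_2 ≅ Z^10, C_3 ≅ Z^5.

The boundary map ∂_1: C_1 → C_0 maps an edge to its endpoints' difference, ∂[p,q] = q − p. For instance
  ∂de = e − d.
This gives a 5×10 integer matrix of rank 4; reducing to Smith normal form yields diagonal entries (1,1,1,1).

∂_2: C_2 → C_1 maps a triangle to the signed sum of its edges. For instance
  ∂abd = bd − ad + ab,
  ∂ace = ce − ae + ac.
As a 10×10 matrix over Z this has rank 6, with invariant factors (1,1,1,1,1,1).

The boundary map ∂_3: C_3 → C_2 sends each 3-simplex σ to the alternating sum Σ_i (−1)^i (σ with its i-th vertex removed). For instance
  ∂bcde = cde − bde + bce − bcd,
  ∂abcd = bcd − acd + abd − abc.
The 10×5 boundary matrix has rank 4 and Smith normal form diag(1,1,1,1).

Reading off H_k = ker ∂_k / im ∂_{k+1}:

  H_0: rank C_0 − rank ∂_1 = 5 − 4 = 1, and the invariant factors of ∂_1 are all 1, so H_0 ≅ Z.
  H_1: rank ker ∂_1 − rank ∂_2 = (10 − 4) − 6 = 0, and the invariant factors of ∂_2 are all 1, so H_1 ≅ 0.
  H_2: rank ker ∂_2 − rank ∂_3 = (10 − 6) − 4 = 0, and the invariant factors of ∂_3 are all 1, so H_2 ≅ 0.
  H_3: rank ker ∂_3 − rank ∂_4 = (5 − 4) − 0 = 1, and there is no ∂_4, so H_3 ≅ Z.

As a check, the Euler characteristic is 5 − 10 + 10 − 5 = 0, which agrees with 1 − 0 + 0 − 1 = 0.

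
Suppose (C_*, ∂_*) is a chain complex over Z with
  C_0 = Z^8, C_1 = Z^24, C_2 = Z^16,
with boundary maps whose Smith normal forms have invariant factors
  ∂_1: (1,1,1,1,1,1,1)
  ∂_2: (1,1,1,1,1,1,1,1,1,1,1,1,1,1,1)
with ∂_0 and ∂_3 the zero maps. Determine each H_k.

H_0: b_0 = 8 − 0 − 7 = 1; torsion from ∂_1 factors > 1: none. So H_0 = Z.
H_1: b_1 = 24 − 7 − 15 = 2; torsion from ∂_2 factors > 1: none. So H_1 = Z^2.
H_2: b_2 = 16 − 15 − 0 = 1; torsion from ∂_3 factors > 1: none. So H_2 = Z.

H_0 = Z,  H_1 = Z^2,  H_2 = Z.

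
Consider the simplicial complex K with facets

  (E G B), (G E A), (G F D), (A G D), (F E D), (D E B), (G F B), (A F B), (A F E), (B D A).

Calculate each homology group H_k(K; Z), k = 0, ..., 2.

We work with the vertex ordering A < B < D < E < F < G. The simplices of K, each written with vertices in increasing order, are:

  0-simplices (6): A, B, D, E, F, G
  1-simplices (15): AB, AD, AE, AF, AG, BD, BE, BF, BG, DE, DF, DG, EF, EG, FG
  2-simplices (10): ABD, ABF, ADG, AEF, AEG, BDE, BEG, BFG, DEF, DFG

Hence C_0 ≅ Z^6, C_1 ≅ Z^15, C_2 ≅ Z^10.

The boundary map ∂_1: C_1 → C_0 is given by ∂[p,q] = [q] − [p]. For instance
  ∂AD = D − A.
The 6×15 boundary matrix has rank 5 and Smith normal form diag(1,1,1,1,1).

The boundary map ∂_2: C_2 → C_1 sends each 2-simplex [p,q,r] to [q,r] − [p,r] + [p,q]. For instance
  ∂BFG = FG − BG + BF,
  ∂ABD = BD − AD + AB.
The resulting 15×10 matrix has rank 10, and its Smith normal form has invariant factors (1,1,1,1,1,1,1,1,1,2).

From H_k ≅ ker(∂_k) / im(∂_{k+1}) we obtain:

  H_0: rank C_0 − rank ∂_1 = 6 − 5 = 1, and the invariant factors of ∂_1 are all 1, so H_0 = Z.
  H_1: rank ker ∂_1 − rank ∂_2 = (15 − 5) − 10 = 0, and ∂_2 has invariant factor 2 > 1, so H_1 = Z/2Z.
  H_2: rank ker ∂_2 − rank ∂_3 = (10 − 10) − 0 = 0, and there is no ∂_3, so H_2 = 0.

H_0 ≅ Z,  H_1 ≅ Z/2Z,  H_2 = 0.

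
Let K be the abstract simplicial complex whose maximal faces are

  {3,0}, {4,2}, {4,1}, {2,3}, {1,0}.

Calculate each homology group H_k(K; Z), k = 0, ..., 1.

H_0 = Z,  H_1 = Z.

Order the vertices as 0 < 1 < 2 < 3 < 4. Listing each simplex with vertices in this order, K has dimension 1 with simplices:

  0-simplices (5): [0], [1], [2], [3], [4]
  1-simplices (5): [0,1], [0,3], [1,4], [2,3], [2,4]

so the chain groups are C_0 ≅ Z^5, C_1 ≅ Z^5.

∂_1: C_1 → C_0 maps an edge to its endpoints' difference, ∂[p,q] = q − p.
The 5×5 boundary matrix has rank 4 and Smith normal form diag(1,1,1,1).

Now H_k = ker ∂_k / im ∂_{k+1}, so:

  H_0: rank C_0 − rank ∂_1 = 5 − 4 = 1, and the invariant factors of ∂_1 are all 1, so H_0 = Z.
  H_1: rank ker ∂_1 − rank ∂_2 = (5 − 4) − 0 = 1, and there is no ∂_2, so H_1 = Z.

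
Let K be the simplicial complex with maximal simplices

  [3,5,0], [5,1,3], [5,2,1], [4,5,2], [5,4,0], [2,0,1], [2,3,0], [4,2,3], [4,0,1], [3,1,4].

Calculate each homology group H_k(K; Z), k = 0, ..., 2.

We work with the vertex ordering 0 < 1 < 2 < 3 < 4 < 5. The simplices of K, each written with vertices in increasing order, are:

  0-simplices (6): [0], [1], [2], [3], [4], [5]
  1-simplices (15): [0,1], [0,2], [0,3], [0,4], [0,5], [1,2], [1,3], [1,4], [1,5], [2,3], [2,4], [2,5], [3,4], [3,5], [4,5]
  2-simplices (10): [0,1,2], [0,1,4], [0,2,3], [0,3,5], [0,4,5], [1,2,5], [1,3,4], [1,3,5], [2,3,4], [2,4,5]

giving chain groups C_0 ≅ Z^6, C_1 ≅ Z^15, C_2 ≅ Z^10.

Boundary ∂_1: C_1 → C_0 sends each edge [p,q] (with p < q) to q − p. For instance
  ∂[3,5] = [5] − [3].
The 6×15 boundary matrix has rank 5 and Smith normal form diag(1,1,1,1,1).

Boundary ∂_2: C_2 → C_1 maps a triangle to the signed sum of its edges. For instance
  ∂[2,4,5] = [4,5] − [2,5] + [2,4],
  ∂[2,3,4] = [3,4] − [2,4] + [2,3].
The 15×10 boundary matrix has rank 10 and Smith normal form diag(1,1,1,1,1,1,1,1,1,2).

Computing H_k = (kernel of ∂_k) / (image of ∂_{k+1}):

  H_0: rank C_0 − rank ∂_1 = 6 − 5 = 1, and the invariant factors of ∂_1 are all 1, so H_0 ≅ Z.
  H_1: rank ker ∂_1 − rank ∂_2 = (15 − 5) − 10 = 0, and ∂_2 has invariant factor 2 > 1, so H_1 ≅ Z/2.
  H_2: rank ker ∂_2 − rank ∂_3 = (10 − 10) − 0 = 0, and there is no ∂_3, so H_2 ≅ 0.

As a check, the Euler characteristic is 6 − 15 + 10 = 1, which agrees with 1 − 0 + 0 = 1.

H_0 ≅ Z,  H_1 ≅ Z/2,  H_2 = 0.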